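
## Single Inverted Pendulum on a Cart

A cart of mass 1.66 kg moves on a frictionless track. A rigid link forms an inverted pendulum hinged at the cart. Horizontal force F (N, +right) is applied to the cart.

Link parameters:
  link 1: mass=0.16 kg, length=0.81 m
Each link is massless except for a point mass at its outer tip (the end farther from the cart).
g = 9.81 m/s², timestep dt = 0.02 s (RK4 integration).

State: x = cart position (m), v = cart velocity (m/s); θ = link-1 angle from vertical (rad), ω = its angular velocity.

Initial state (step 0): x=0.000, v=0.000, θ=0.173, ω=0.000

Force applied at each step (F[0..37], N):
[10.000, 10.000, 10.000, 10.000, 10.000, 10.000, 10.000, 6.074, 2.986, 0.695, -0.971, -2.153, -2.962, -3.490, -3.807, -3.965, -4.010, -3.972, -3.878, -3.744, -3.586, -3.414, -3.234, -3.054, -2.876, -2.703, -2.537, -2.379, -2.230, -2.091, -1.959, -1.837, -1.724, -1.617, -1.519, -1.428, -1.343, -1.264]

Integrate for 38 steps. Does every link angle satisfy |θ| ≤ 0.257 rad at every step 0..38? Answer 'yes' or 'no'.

Answer: yes

Derivation:
apply F[0]=+10.000 → step 1: x=0.001, v=0.117, θ=0.172, ω=-0.101
apply F[1]=+10.000 → step 2: x=0.005, v=0.234, θ=0.169, ω=-0.202
apply F[2]=+10.000 → step 3: x=0.011, v=0.351, θ=0.164, ω=-0.304
apply F[3]=+10.000 → step 4: x=0.019, v=0.468, θ=0.157, ω=-0.408
apply F[4]=+10.000 → step 5: x=0.029, v=0.586, θ=0.148, ω=-0.515
apply F[5]=+10.000 → step 6: x=0.042, v=0.703, θ=0.136, ω=-0.624
apply F[6]=+10.000 → step 7: x=0.057, v=0.821, θ=0.123, ω=-0.738
apply F[7]=+6.074 → step 8: x=0.075, v=0.892, θ=0.107, ω=-0.797
apply F[8]=+2.986 → step 9: x=0.093, v=0.927, θ=0.091, ω=-0.815
apply F[9]=+0.695 → step 10: x=0.111, v=0.933, θ=0.075, ω=-0.803
apply F[10]=-0.971 → step 11: x=0.130, v=0.921, θ=0.059, ω=-0.771
apply F[11]=-2.153 → step 12: x=0.148, v=0.894, θ=0.044, ω=-0.726
apply F[12]=-2.962 → step 13: x=0.166, v=0.857, θ=0.030, ω=-0.672
apply F[13]=-3.490 → step 14: x=0.182, v=0.815, θ=0.017, ω=-0.614
apply F[14]=-3.807 → step 15: x=0.198, v=0.769, θ=0.006, ω=-0.554
apply F[15]=-3.965 → step 16: x=0.213, v=0.721, θ=-0.005, ω=-0.495
apply F[16]=-4.010 → step 17: x=0.227, v=0.673, θ=-0.014, ω=-0.438
apply F[17]=-3.972 → step 18: x=0.240, v=0.625, θ=-0.022, ω=-0.383
apply F[18]=-3.878 → step 19: x=0.252, v=0.579, θ=-0.029, ω=-0.333
apply F[19]=-3.744 → step 20: x=0.263, v=0.535, θ=-0.036, ω=-0.286
apply F[20]=-3.586 → step 21: x=0.273, v=0.492, θ=-0.041, ω=-0.243
apply F[21]=-3.414 → step 22: x=0.283, v=0.452, θ=-0.045, ω=-0.203
apply F[22]=-3.234 → step 23: x=0.291, v=0.414, θ=-0.049, ω=-0.168
apply F[23]=-3.054 → step 24: x=0.299, v=0.378, θ=-0.052, ω=-0.136
apply F[24]=-2.876 → step 25: x=0.307, v=0.344, θ=-0.054, ω=-0.107
apply F[25]=-2.703 → step 26: x=0.313, v=0.313, θ=-0.056, ω=-0.082
apply F[26]=-2.537 → step 27: x=0.319, v=0.283, θ=-0.058, ω=-0.059
apply F[27]=-2.379 → step 28: x=0.325, v=0.256, θ=-0.059, ω=-0.039
apply F[28]=-2.230 → step 29: x=0.329, v=0.230, θ=-0.059, ω=-0.022
apply F[29]=-2.091 → step 30: x=0.334, v=0.206, θ=-0.060, ω=-0.007
apply F[30]=-1.959 → step 31: x=0.338, v=0.184, θ=-0.060, ω=0.006
apply F[31]=-1.837 → step 32: x=0.341, v=0.163, θ=-0.059, ω=0.018
apply F[32]=-1.724 → step 33: x=0.344, v=0.143, θ=-0.059, ω=0.028
apply F[33]=-1.617 → step 34: x=0.347, v=0.124, θ=-0.058, ω=0.036
apply F[34]=-1.519 → step 35: x=0.349, v=0.107, θ=-0.058, ω=0.043
apply F[35]=-1.428 → step 36: x=0.351, v=0.091, θ=-0.057, ω=0.049
apply F[36]=-1.343 → step 37: x=0.353, v=0.076, θ=-0.056, ω=0.054
apply F[37]=-1.264 → step 38: x=0.354, v=0.062, θ=-0.054, ω=0.059
Max |angle| over trajectory = 0.173 rad; bound = 0.257 → within bound.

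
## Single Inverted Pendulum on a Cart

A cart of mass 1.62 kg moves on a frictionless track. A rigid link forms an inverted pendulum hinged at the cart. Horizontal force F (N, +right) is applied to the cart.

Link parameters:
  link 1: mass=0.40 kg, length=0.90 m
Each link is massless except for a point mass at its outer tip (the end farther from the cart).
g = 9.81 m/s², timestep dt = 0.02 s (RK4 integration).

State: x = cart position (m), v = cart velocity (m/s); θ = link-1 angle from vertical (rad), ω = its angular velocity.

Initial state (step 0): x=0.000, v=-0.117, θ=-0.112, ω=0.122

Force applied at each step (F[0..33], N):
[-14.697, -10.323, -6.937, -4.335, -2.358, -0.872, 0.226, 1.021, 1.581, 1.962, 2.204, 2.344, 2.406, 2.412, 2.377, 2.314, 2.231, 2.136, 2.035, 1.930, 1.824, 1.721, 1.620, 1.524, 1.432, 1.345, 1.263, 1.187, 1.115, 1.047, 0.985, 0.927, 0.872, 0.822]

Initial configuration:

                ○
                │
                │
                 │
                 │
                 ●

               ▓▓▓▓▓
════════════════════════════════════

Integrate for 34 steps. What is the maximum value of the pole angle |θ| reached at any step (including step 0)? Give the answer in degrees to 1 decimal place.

apply F[0]=-14.697 → step 1: x=-0.004, v=-0.293, θ=-0.108, ω=0.292
apply F[1]=-10.323 → step 2: x=-0.011, v=-0.415, θ=-0.101, ω=0.404
apply F[2]=-6.937 → step 3: x=-0.020, v=-0.496, θ=-0.092, ω=0.473
apply F[3]=-4.335 → step 4: x=-0.031, v=-0.545, θ=-0.082, ω=0.508
apply F[4]=-2.358 → step 5: x=-0.042, v=-0.570, θ=-0.072, ω=0.520
apply F[5]=-0.872 → step 6: x=-0.053, v=-0.578, θ=-0.062, ω=0.513
apply F[6]=+0.226 → step 7: x=-0.065, v=-0.573, θ=-0.052, ω=0.495
apply F[7]=+1.021 → step 8: x=-0.076, v=-0.558, θ=-0.042, ω=0.468
apply F[8]=+1.581 → step 9: x=-0.087, v=-0.536, θ=-0.033, ω=0.437
apply F[9]=+1.962 → step 10: x=-0.098, v=-0.511, θ=-0.025, ω=0.402
apply F[10]=+2.204 → step 11: x=-0.107, v=-0.483, θ=-0.017, ω=0.366
apply F[11]=+2.344 → step 12: x=-0.117, v=-0.453, θ=-0.010, ω=0.330
apply F[12]=+2.406 → step 13: x=-0.126, v=-0.423, θ=-0.004, ω=0.295
apply F[13]=+2.412 → step 14: x=-0.134, v=-0.393, θ=0.002, ω=0.262
apply F[14]=+2.377 → step 15: x=-0.141, v=-0.364, θ=0.007, ω=0.231
apply F[15]=+2.314 → step 16: x=-0.148, v=-0.336, θ=0.011, ω=0.201
apply F[16]=+2.231 → step 17: x=-0.155, v=-0.309, θ=0.015, ω=0.174
apply F[17]=+2.136 → step 18: x=-0.161, v=-0.284, θ=0.018, ω=0.150
apply F[18]=+2.035 → step 19: x=-0.166, v=-0.259, θ=0.021, ω=0.127
apply F[19]=+1.930 → step 20: x=-0.171, v=-0.237, θ=0.023, ω=0.106
apply F[20]=+1.824 → step 21: x=-0.176, v=-0.215, θ=0.025, ω=0.088
apply F[21]=+1.721 → step 22: x=-0.180, v=-0.195, θ=0.027, ω=0.072
apply F[22]=+1.620 → step 23: x=-0.183, v=-0.177, θ=0.028, ω=0.057
apply F[23]=+1.524 → step 24: x=-0.187, v=-0.159, θ=0.029, ω=0.044
apply F[24]=+1.432 → step 25: x=-0.190, v=-0.143, θ=0.030, ω=0.032
apply F[25]=+1.345 → step 26: x=-0.193, v=-0.128, θ=0.030, ω=0.022
apply F[26]=+1.263 → step 27: x=-0.195, v=-0.114, θ=0.031, ω=0.013
apply F[27]=+1.187 → step 28: x=-0.197, v=-0.100, θ=0.031, ω=0.005
apply F[28]=+1.115 → step 29: x=-0.199, v=-0.088, θ=0.031, ω=-0.002
apply F[29]=+1.047 → step 30: x=-0.201, v=-0.077, θ=0.031, ω=-0.008
apply F[30]=+0.985 → step 31: x=-0.202, v=-0.066, θ=0.031, ω=-0.013
apply F[31]=+0.927 → step 32: x=-0.203, v=-0.056, θ=0.030, ω=-0.018
apply F[32]=+0.872 → step 33: x=-0.204, v=-0.047, θ=0.030, ω=-0.021
apply F[33]=+0.822 → step 34: x=-0.205, v=-0.038, θ=0.029, ω=-0.025
Max |angle| over trajectory = 0.112 rad = 6.4°.

Answer: 6.4°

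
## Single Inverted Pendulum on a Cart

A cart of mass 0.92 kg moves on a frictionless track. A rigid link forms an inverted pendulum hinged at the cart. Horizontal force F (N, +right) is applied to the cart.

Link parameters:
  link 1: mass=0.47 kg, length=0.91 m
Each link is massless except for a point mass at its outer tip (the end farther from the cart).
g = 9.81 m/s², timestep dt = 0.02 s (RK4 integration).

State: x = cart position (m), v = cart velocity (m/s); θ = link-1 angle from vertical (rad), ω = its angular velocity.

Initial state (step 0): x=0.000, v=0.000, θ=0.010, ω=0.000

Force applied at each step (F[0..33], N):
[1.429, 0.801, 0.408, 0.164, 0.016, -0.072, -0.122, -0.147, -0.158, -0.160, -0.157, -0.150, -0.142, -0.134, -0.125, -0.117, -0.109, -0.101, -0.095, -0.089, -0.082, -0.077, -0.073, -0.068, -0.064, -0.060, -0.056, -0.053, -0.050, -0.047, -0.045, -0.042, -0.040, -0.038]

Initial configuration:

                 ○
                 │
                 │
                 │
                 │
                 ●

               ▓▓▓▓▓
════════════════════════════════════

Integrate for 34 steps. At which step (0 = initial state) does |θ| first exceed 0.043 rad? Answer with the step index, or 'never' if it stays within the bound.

Answer: never

Derivation:
apply F[0]=+1.429 → step 1: x=0.000, v=0.030, θ=0.010, ω=-0.031
apply F[1]=+0.801 → step 2: x=0.001, v=0.047, θ=0.009, ω=-0.047
apply F[2]=+0.408 → step 3: x=0.002, v=0.055, θ=0.008, ω=-0.054
apply F[3]=+0.164 → step 4: x=0.003, v=0.057, θ=0.007, ω=-0.056
apply F[4]=+0.016 → step 5: x=0.004, v=0.057, θ=0.006, ω=-0.054
apply F[5]=-0.072 → step 6: x=0.005, v=0.055, θ=0.005, ω=-0.050
apply F[6]=-0.122 → step 7: x=0.007, v=0.052, θ=0.004, ω=-0.046
apply F[7]=-0.147 → step 8: x=0.008, v=0.048, θ=0.003, ω=-0.042
apply F[8]=-0.158 → step 9: x=0.008, v=0.045, θ=0.002, ω=-0.037
apply F[9]=-0.160 → step 10: x=0.009, v=0.041, θ=0.001, ω=-0.033
apply F[10]=-0.157 → step 11: x=0.010, v=0.038, θ=0.001, ω=-0.029
apply F[11]=-0.150 → step 12: x=0.011, v=0.034, θ=0.000, ω=-0.025
apply F[12]=-0.142 → step 13: x=0.011, v=0.031, θ=-0.000, ω=-0.021
apply F[13]=-0.134 → step 14: x=0.012, v=0.028, θ=-0.001, ω=-0.018
apply F[14]=-0.125 → step 15: x=0.013, v=0.026, θ=-0.001, ω=-0.016
apply F[15]=-0.117 → step 16: x=0.013, v=0.023, θ=-0.001, ω=-0.013
apply F[16]=-0.109 → step 17: x=0.014, v=0.021, θ=-0.002, ω=-0.011
apply F[17]=-0.101 → step 18: x=0.014, v=0.019, θ=-0.002, ω=-0.009
apply F[18]=-0.095 → step 19: x=0.014, v=0.017, θ=-0.002, ω=-0.008
apply F[19]=-0.089 → step 20: x=0.015, v=0.015, θ=-0.002, ω=-0.006
apply F[20]=-0.082 → step 21: x=0.015, v=0.014, θ=-0.002, ω=-0.005
apply F[21]=-0.077 → step 22: x=0.015, v=0.012, θ=-0.002, ω=-0.004
apply F[22]=-0.073 → step 23: x=0.015, v=0.011, θ=-0.002, ω=-0.003
apply F[23]=-0.068 → step 24: x=0.016, v=0.010, θ=-0.002, ω=-0.002
apply F[24]=-0.064 → step 25: x=0.016, v=0.009, θ=-0.002, ω=-0.001
apply F[25]=-0.060 → step 26: x=0.016, v=0.008, θ=-0.002, ω=-0.000
apply F[26]=-0.056 → step 27: x=0.016, v=0.007, θ=-0.002, ω=0.000
apply F[27]=-0.053 → step 28: x=0.016, v=0.006, θ=-0.002, ω=0.001
apply F[28]=-0.050 → step 29: x=0.016, v=0.005, θ=-0.002, ω=0.001
apply F[29]=-0.047 → step 30: x=0.016, v=0.004, θ=-0.002, ω=0.001
apply F[30]=-0.045 → step 31: x=0.017, v=0.003, θ=-0.002, ω=0.002
apply F[31]=-0.042 → step 32: x=0.017, v=0.003, θ=-0.002, ω=0.002
apply F[32]=-0.040 → step 33: x=0.017, v=0.002, θ=-0.002, ω=0.002
apply F[33]=-0.038 → step 34: x=0.017, v=0.001, θ=-0.002, ω=0.002
max |θ| = 0.010 ≤ 0.043 over all 35 states.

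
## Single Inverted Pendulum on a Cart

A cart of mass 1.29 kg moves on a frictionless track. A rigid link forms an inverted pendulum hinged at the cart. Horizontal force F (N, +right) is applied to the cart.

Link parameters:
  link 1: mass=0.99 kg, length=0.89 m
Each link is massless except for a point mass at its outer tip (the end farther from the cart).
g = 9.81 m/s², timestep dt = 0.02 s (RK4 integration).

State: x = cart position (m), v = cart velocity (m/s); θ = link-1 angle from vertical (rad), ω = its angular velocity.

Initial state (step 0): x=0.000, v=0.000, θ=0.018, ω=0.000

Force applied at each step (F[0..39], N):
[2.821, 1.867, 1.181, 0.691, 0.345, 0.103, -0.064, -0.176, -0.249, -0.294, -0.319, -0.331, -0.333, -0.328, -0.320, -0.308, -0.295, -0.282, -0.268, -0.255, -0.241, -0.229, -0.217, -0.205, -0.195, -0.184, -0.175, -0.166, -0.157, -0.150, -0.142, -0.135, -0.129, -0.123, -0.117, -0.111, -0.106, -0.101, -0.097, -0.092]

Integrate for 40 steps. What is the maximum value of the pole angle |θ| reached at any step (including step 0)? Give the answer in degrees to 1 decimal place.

Answer: 1.0°

Derivation:
apply F[0]=+2.821 → step 1: x=0.000, v=0.041, θ=0.018, ω=-0.042
apply F[1]=+1.867 → step 2: x=0.001, v=0.067, θ=0.016, ω=-0.068
apply F[2]=+1.181 → step 3: x=0.003, v=0.083, θ=0.015, ω=-0.082
apply F[3]=+0.691 → step 4: x=0.005, v=0.092, θ=0.013, ω=-0.089
apply F[4]=+0.345 → step 5: x=0.007, v=0.095, θ=0.011, ω=-0.090
apply F[5]=+0.103 → step 6: x=0.009, v=0.095, θ=0.010, ω=-0.088
apply F[6]=-0.064 → step 7: x=0.010, v=0.093, θ=0.008, ω=-0.083
apply F[7]=-0.176 → step 8: x=0.012, v=0.089, θ=0.006, ω=-0.077
apply F[8]=-0.249 → step 9: x=0.014, v=0.085, θ=0.005, ω=-0.071
apply F[9]=-0.294 → step 10: x=0.016, v=0.079, θ=0.004, ω=-0.064
apply F[10]=-0.319 → step 11: x=0.017, v=0.074, θ=0.002, ω=-0.057
apply F[11]=-0.331 → step 12: x=0.019, v=0.069, θ=0.001, ω=-0.051
apply F[12]=-0.333 → step 13: x=0.020, v=0.063, θ=0.000, ω=-0.045
apply F[13]=-0.328 → step 14: x=0.021, v=0.058, θ=-0.001, ω=-0.039
apply F[14]=-0.320 → step 15: x=0.022, v=0.053, θ=-0.001, ω=-0.034
apply F[15]=-0.308 → step 16: x=0.023, v=0.049, θ=-0.002, ω=-0.029
apply F[16]=-0.295 → step 17: x=0.024, v=0.045, θ=-0.002, ω=-0.025
apply F[17]=-0.282 → step 18: x=0.025, v=0.041, θ=-0.003, ω=-0.021
apply F[18]=-0.268 → step 19: x=0.026, v=0.037, θ=-0.003, ω=-0.018
apply F[19]=-0.255 → step 20: x=0.027, v=0.034, θ=-0.004, ω=-0.015
apply F[20]=-0.241 → step 21: x=0.027, v=0.030, θ=-0.004, ω=-0.012
apply F[21]=-0.229 → step 22: x=0.028, v=0.027, θ=-0.004, ω=-0.009
apply F[22]=-0.217 → step 23: x=0.028, v=0.025, θ=-0.004, ω=-0.007
apply F[23]=-0.205 → step 24: x=0.029, v=0.022, θ=-0.004, ω=-0.005
apply F[24]=-0.195 → step 25: x=0.029, v=0.020, θ=-0.005, ω=-0.004
apply F[25]=-0.184 → step 26: x=0.030, v=0.018, θ=-0.005, ω=-0.002
apply F[26]=-0.175 → step 27: x=0.030, v=0.016, θ=-0.005, ω=-0.001
apply F[27]=-0.166 → step 28: x=0.030, v=0.014, θ=-0.005, ω=-0.000
apply F[28]=-0.157 → step 29: x=0.030, v=0.012, θ=-0.005, ω=0.001
apply F[29]=-0.150 → step 30: x=0.031, v=0.010, θ=-0.005, ω=0.002
apply F[30]=-0.142 → step 31: x=0.031, v=0.009, θ=-0.005, ω=0.002
apply F[31]=-0.135 → step 32: x=0.031, v=0.008, θ=-0.004, ω=0.003
apply F[32]=-0.129 → step 33: x=0.031, v=0.006, θ=-0.004, ω=0.004
apply F[33]=-0.123 → step 34: x=0.031, v=0.005, θ=-0.004, ω=0.004
apply F[34]=-0.117 → step 35: x=0.031, v=0.004, θ=-0.004, ω=0.004
apply F[35]=-0.111 → step 36: x=0.031, v=0.003, θ=-0.004, ω=0.005
apply F[36]=-0.106 → step 37: x=0.031, v=0.002, θ=-0.004, ω=0.005
apply F[37]=-0.101 → step 38: x=0.031, v=0.001, θ=-0.004, ω=0.005
apply F[38]=-0.097 → step 39: x=0.031, v=-0.000, θ=-0.004, ω=0.005
apply F[39]=-0.092 → step 40: x=0.031, v=-0.001, θ=-0.004, ω=0.005
Max |angle| over trajectory = 0.018 rad = 1.0°.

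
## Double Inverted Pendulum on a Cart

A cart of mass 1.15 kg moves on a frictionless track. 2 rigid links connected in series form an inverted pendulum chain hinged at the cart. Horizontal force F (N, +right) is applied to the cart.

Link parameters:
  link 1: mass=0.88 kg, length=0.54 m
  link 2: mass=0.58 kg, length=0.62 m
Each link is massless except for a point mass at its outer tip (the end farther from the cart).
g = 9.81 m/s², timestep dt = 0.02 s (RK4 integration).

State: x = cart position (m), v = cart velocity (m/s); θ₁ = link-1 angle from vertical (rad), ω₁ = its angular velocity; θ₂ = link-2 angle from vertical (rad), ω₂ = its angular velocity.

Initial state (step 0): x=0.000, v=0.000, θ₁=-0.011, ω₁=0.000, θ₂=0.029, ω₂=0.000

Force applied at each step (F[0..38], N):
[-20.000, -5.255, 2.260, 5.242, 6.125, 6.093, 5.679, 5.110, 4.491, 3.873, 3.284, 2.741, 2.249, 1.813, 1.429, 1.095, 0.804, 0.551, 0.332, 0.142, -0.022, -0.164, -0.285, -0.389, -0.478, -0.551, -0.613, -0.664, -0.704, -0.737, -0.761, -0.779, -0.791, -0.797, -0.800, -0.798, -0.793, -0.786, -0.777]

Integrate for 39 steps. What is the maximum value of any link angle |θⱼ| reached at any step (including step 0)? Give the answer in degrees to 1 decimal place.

Answer: 3.5°

Derivation:
apply F[0]=-20.000 → step 1: x=-0.003, v=-0.346, θ₁=-0.005, ω₁=0.628, θ₂=0.029, ω₂=0.020
apply F[1]=-5.255 → step 2: x=-0.011, v=-0.437, θ₁=0.009, ω₁=0.792, θ₂=0.030, ω₂=0.034
apply F[2]=+2.260 → step 3: x=-0.020, v=-0.402, θ₁=0.025, ω₁=0.730, θ₂=0.031, ω₂=0.041
apply F[3]=+5.242 → step 4: x=-0.027, v=-0.319, θ₁=0.038, ω₁=0.587, θ₂=0.031, ω₂=0.040
apply F[4]=+6.125 → step 5: x=-0.032, v=-0.223, θ₁=0.048, ω₁=0.429, θ₂=0.032, ω₂=0.034
apply F[5]=+6.093 → step 6: x=-0.036, v=-0.130, θ₁=0.055, ω₁=0.280, θ₂=0.033, ω₂=0.024
apply F[6]=+5.679 → step 7: x=-0.038, v=-0.046, θ₁=0.059, ω₁=0.152, θ₂=0.033, ω₂=0.011
apply F[7]=+5.110 → step 8: x=-0.038, v=0.027, θ₁=0.061, ω₁=0.044, θ₂=0.033, ω₂=-0.004
apply F[8]=+4.491 → step 9: x=-0.037, v=0.090, θ₁=0.061, ω₁=-0.042, θ₂=0.033, ω₂=-0.019
apply F[9]=+3.873 → step 10: x=-0.034, v=0.142, θ₁=0.060, ω₁=-0.110, θ₂=0.032, ω₂=-0.034
apply F[10]=+3.284 → step 11: x=-0.031, v=0.184, θ₁=0.057, ω₁=-0.160, θ₂=0.032, ω₂=-0.048
apply F[11]=+2.741 → step 12: x=-0.027, v=0.218, θ₁=0.054, ω₁=-0.197, θ₂=0.030, ω₂=-0.061
apply F[12]=+2.249 → step 13: x=-0.022, v=0.245, θ₁=0.049, ω₁=-0.222, θ₂=0.029, ω₂=-0.072
apply F[13]=+1.813 → step 14: x=-0.017, v=0.264, θ₁=0.045, ω₁=-0.237, θ₂=0.028, ω₂=-0.082
apply F[14]=+1.429 → step 15: x=-0.012, v=0.279, θ₁=0.040, ω₁=-0.244, θ₂=0.026, ω₂=-0.090
apply F[15]=+1.095 → step 16: x=-0.006, v=0.288, θ₁=0.035, ω₁=-0.245, θ₂=0.024, ω₂=-0.097
apply F[16]=+0.804 → step 17: x=-0.000, v=0.294, θ₁=0.030, ω₁=-0.242, θ₂=0.022, ω₂=-0.102
apply F[17]=+0.551 → step 18: x=0.006, v=0.297, θ₁=0.025, ω₁=-0.235, θ₂=0.020, ω₂=-0.105
apply F[18]=+0.332 → step 19: x=0.011, v=0.297, θ₁=0.021, ω₁=-0.226, θ₂=0.018, ω₂=-0.107
apply F[19]=+0.142 → step 20: x=0.017, v=0.295, θ₁=0.016, ω₁=-0.215, θ₂=0.016, ω₂=-0.108
apply F[20]=-0.022 → step 21: x=0.023, v=0.291, θ₁=0.012, ω₁=-0.202, θ₂=0.013, ω₂=-0.108
apply F[21]=-0.164 → step 22: x=0.029, v=0.285, θ₁=0.008, ω₁=-0.189, θ₂=0.011, ω₂=-0.107
apply F[22]=-0.285 → step 23: x=0.035, v=0.279, θ₁=0.005, ω₁=-0.175, θ₂=0.009, ω₂=-0.105
apply F[23]=-0.389 → step 24: x=0.040, v=0.271, θ₁=0.001, ω₁=-0.162, θ₂=0.007, ω₂=-0.103
apply F[24]=-0.478 → step 25: x=0.046, v=0.263, θ₁=-0.002, ω₁=-0.148, θ₂=0.005, ω₂=-0.099
apply F[25]=-0.551 → step 26: x=0.051, v=0.254, θ₁=-0.005, ω₁=-0.134, θ₂=0.003, ω₂=-0.095
apply F[26]=-0.613 → step 27: x=0.056, v=0.245, θ₁=-0.007, ω₁=-0.121, θ₂=0.001, ω₂=-0.091
apply F[27]=-0.664 → step 28: x=0.060, v=0.236, θ₁=-0.009, ω₁=-0.109, θ₂=-0.000, ω₂=-0.087
apply F[28]=-0.704 → step 29: x=0.065, v=0.226, θ₁=-0.011, ω₁=-0.097, θ₂=-0.002, ω₂=-0.082
apply F[29]=-0.737 → step 30: x=0.070, v=0.216, θ₁=-0.013, ω₁=-0.086, θ₂=-0.004, ω₂=-0.077
apply F[30]=-0.761 → step 31: x=0.074, v=0.207, θ₁=-0.015, ω₁=-0.075, θ₂=-0.005, ω₂=-0.072
apply F[31]=-0.779 → step 32: x=0.078, v=0.197, θ₁=-0.016, ω₁=-0.065, θ₂=-0.007, ω₂=-0.067
apply F[32]=-0.791 → step 33: x=0.082, v=0.187, θ₁=-0.018, ω₁=-0.056, θ₂=-0.008, ω₂=-0.062
apply F[33]=-0.797 → step 34: x=0.085, v=0.178, θ₁=-0.019, ω₁=-0.048, θ₂=-0.009, ω₂=-0.057
apply F[34]=-0.800 → step 35: x=0.089, v=0.169, θ₁=-0.019, ω₁=-0.040, θ₂=-0.010, ω₂=-0.052
apply F[35]=-0.798 → step 36: x=0.092, v=0.160, θ₁=-0.020, ω₁=-0.033, θ₂=-0.011, ω₂=-0.047
apply F[36]=-0.793 → step 37: x=0.095, v=0.151, θ₁=-0.021, ω₁=-0.026, θ₂=-0.012, ω₂=-0.042
apply F[37]=-0.786 → step 38: x=0.098, v=0.143, θ₁=-0.021, ω₁=-0.020, θ₂=-0.013, ω₂=-0.038
apply F[38]=-0.777 → step 39: x=0.101, v=0.135, θ₁=-0.022, ω₁=-0.015, θ₂=-0.014, ω₂=-0.033
Max |angle| over trajectory = 0.061 rad = 3.5°.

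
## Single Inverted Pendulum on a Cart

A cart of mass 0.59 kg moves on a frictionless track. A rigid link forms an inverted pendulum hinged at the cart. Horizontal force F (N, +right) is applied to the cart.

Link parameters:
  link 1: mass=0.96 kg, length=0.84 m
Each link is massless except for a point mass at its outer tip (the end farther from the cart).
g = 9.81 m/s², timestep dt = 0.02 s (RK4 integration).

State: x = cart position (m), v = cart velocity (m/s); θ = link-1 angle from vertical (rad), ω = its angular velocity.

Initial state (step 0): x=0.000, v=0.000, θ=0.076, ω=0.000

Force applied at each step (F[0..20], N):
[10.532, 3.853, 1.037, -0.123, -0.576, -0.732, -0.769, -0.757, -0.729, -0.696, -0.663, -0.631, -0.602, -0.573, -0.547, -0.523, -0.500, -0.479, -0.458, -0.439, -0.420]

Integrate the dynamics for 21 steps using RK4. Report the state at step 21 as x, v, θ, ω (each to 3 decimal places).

Answer: x=0.103, v=0.080, θ=-0.015, ω=-0.025

Derivation:
apply F[0]=+10.532 → step 1: x=0.003, v=0.330, θ=0.072, ω=-0.375
apply F[1]=+3.853 → step 2: x=0.011, v=0.439, θ=0.064, ω=-0.488
apply F[2]=+1.037 → step 3: x=0.020, v=0.456, θ=0.054, ω=-0.494
apply F[3]=-0.123 → step 4: x=0.029, v=0.436, θ=0.044, ω=-0.459
apply F[4]=-0.576 → step 5: x=0.037, v=0.404, θ=0.036, ω=-0.412
apply F[5]=-0.732 → step 6: x=0.045, v=0.369, θ=0.028, ω=-0.363
apply F[6]=-0.769 → step 7: x=0.052, v=0.336, θ=0.021, ω=-0.317
apply F[7]=-0.757 → step 8: x=0.058, v=0.304, θ=0.015, ω=-0.276
apply F[8]=-0.729 → step 9: x=0.064, v=0.276, θ=0.010, ω=-0.239
apply F[9]=-0.696 → step 10: x=0.069, v=0.250, θ=0.006, ω=-0.206
apply F[10]=-0.663 → step 11: x=0.074, v=0.226, θ=0.002, ω=-0.177
apply F[11]=-0.631 → step 12: x=0.079, v=0.205, θ=-0.002, ω=-0.152
apply F[12]=-0.602 → step 13: x=0.082, v=0.185, θ=-0.004, ω=-0.129
apply F[13]=-0.573 → step 14: x=0.086, v=0.167, θ=-0.007, ω=-0.109
apply F[14]=-0.547 → step 15: x=0.089, v=0.151, θ=-0.009, ω=-0.092
apply F[15]=-0.523 → step 16: x=0.092, v=0.137, θ=-0.010, ω=-0.077
apply F[16]=-0.500 → step 17: x=0.095, v=0.123, θ=-0.012, ω=-0.063
apply F[17]=-0.479 → step 18: x=0.097, v=0.111, θ=-0.013, ω=-0.052
apply F[18]=-0.458 → step 19: x=0.099, v=0.100, θ=-0.014, ω=-0.042
apply F[19]=-0.439 → step 20: x=0.101, v=0.090, θ=-0.015, ω=-0.033
apply F[20]=-0.420 → step 21: x=0.103, v=0.080, θ=-0.015, ω=-0.025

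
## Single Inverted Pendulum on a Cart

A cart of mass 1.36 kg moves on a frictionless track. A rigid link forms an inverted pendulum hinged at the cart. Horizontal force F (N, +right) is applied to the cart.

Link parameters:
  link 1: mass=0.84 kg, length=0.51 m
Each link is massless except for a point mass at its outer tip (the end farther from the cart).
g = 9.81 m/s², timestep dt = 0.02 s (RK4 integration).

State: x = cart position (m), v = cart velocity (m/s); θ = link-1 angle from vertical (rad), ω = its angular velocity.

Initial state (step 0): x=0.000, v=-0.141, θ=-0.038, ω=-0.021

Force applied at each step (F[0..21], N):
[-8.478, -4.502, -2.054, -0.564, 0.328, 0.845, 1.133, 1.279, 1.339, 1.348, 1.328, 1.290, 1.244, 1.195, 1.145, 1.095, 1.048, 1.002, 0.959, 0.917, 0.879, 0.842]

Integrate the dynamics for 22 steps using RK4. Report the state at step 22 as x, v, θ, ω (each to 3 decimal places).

Answer: x=-0.104, v=-0.111, θ=0.029, ω=-0.007

Derivation:
apply F[0]=-8.478 → step 1: x=-0.004, v=-0.261, θ=-0.036, ω=0.200
apply F[1]=-4.502 → step 2: x=-0.010, v=-0.323, θ=-0.031, ω=0.308
apply F[2]=-2.054 → step 3: x=-0.017, v=-0.350, θ=-0.025, ω=0.350
apply F[3]=-0.564 → step 4: x=-0.024, v=-0.356, θ=-0.018, ω=0.353
apply F[4]=+0.328 → step 5: x=-0.031, v=-0.349, θ=-0.011, ω=0.335
apply F[5]=+0.845 → step 6: x=-0.038, v=-0.336, θ=-0.004, ω=0.306
apply F[6]=+1.133 → step 7: x=-0.044, v=-0.319, θ=0.002, ω=0.273
apply F[7]=+1.279 → step 8: x=-0.050, v=-0.301, θ=0.007, ω=0.239
apply F[8]=+1.339 → step 9: x=-0.056, v=-0.282, θ=0.011, ω=0.206
apply F[9]=+1.348 → step 10: x=-0.062, v=-0.264, θ=0.015, ω=0.175
apply F[10]=+1.328 → step 11: x=-0.067, v=-0.246, θ=0.018, ω=0.147
apply F[11]=+1.290 → step 12: x=-0.071, v=-0.230, θ=0.021, ω=0.122
apply F[12]=+1.244 → step 13: x=-0.076, v=-0.214, θ=0.023, ω=0.099
apply F[13]=+1.195 → step 14: x=-0.080, v=-0.199, θ=0.025, ω=0.080
apply F[14]=+1.145 → step 15: x=-0.084, v=-0.186, θ=0.026, ω=0.063
apply F[15]=+1.095 → step 16: x=-0.087, v=-0.173, θ=0.027, ω=0.048
apply F[16]=+1.048 → step 17: x=-0.091, v=-0.161, θ=0.028, ω=0.035
apply F[17]=+1.002 → step 18: x=-0.094, v=-0.150, θ=0.029, ω=0.024
apply F[18]=+0.959 → step 19: x=-0.097, v=-0.139, θ=0.029, ω=0.014
apply F[19]=+0.917 → step 20: x=-0.099, v=-0.129, θ=0.029, ω=0.006
apply F[20]=+0.879 → step 21: x=-0.102, v=-0.120, θ=0.029, ω=-0.001
apply F[21]=+0.842 → step 22: x=-0.104, v=-0.111, θ=0.029, ω=-0.007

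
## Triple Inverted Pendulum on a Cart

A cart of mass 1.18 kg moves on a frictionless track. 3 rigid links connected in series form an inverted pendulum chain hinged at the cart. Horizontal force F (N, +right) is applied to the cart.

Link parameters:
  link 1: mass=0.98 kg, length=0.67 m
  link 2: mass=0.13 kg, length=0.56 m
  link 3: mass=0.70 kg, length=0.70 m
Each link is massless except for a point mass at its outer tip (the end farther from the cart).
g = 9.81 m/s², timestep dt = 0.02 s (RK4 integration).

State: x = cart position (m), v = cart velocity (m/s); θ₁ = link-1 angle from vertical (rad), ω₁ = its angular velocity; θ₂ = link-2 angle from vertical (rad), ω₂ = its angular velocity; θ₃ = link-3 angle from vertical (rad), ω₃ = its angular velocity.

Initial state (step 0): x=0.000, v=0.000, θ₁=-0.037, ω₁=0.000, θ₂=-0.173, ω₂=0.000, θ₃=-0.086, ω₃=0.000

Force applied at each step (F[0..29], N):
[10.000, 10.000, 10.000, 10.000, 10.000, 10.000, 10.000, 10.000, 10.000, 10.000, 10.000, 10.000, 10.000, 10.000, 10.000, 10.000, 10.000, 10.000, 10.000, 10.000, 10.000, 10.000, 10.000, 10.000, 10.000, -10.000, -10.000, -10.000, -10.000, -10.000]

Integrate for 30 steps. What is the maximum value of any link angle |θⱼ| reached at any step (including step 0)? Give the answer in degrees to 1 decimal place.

apply F[0]=+10.000 → step 1: x=0.002, v=0.180, θ₁=-0.039, ω₁=-0.249, θ₂=-0.175, ω₂=-0.231, θ₃=-0.085, ω₃=0.142
apply F[1]=+10.000 → step 2: x=0.007, v=0.361, θ₁=-0.047, ω₁=-0.503, θ₂=-0.182, ω₂=-0.467, θ₃=-0.080, ω₃=0.292
apply F[2]=+10.000 → step 3: x=0.016, v=0.545, θ₁=-0.060, ω₁=-0.764, θ₂=-0.194, ω₂=-0.712, θ₃=-0.073, ω₃=0.453
apply F[3]=+10.000 → step 4: x=0.029, v=0.731, θ₁=-0.078, ω₁=-1.037, θ₂=-0.211, ω₂=-0.963, θ₃=-0.062, ω₃=0.628
apply F[4]=+10.000 → step 5: x=0.046, v=0.919, θ₁=-0.101, ω₁=-1.324, θ₂=-0.233, ω₂=-1.210, θ₃=-0.048, ω₃=0.808
apply F[5]=+10.000 → step 6: x=0.066, v=1.110, θ₁=-0.131, ω₁=-1.625, θ₂=-0.259, ω₂=-1.434, θ₃=-0.030, ω₃=0.978
apply F[6]=+10.000 → step 7: x=0.090, v=1.301, θ₁=-0.166, ω₁=-1.940, θ₂=-0.290, ω₂=-1.611, θ₃=-0.009, ω₃=1.119
apply F[7]=+10.000 → step 8: x=0.118, v=1.490, θ₁=-0.208, ω₁=-2.266, θ₂=-0.323, ω₂=-1.723, θ₃=0.015, ω₃=1.212
apply F[8]=+10.000 → step 9: x=0.149, v=1.674, θ₁=-0.257, ω₁=-2.600, θ₂=-0.358, ω₂=-1.760, θ₃=0.039, ω₃=1.246
apply F[9]=+10.000 → step 10: x=0.185, v=1.850, θ₁=-0.312, ω₁=-2.935, θ₂=-0.393, ω₂=-1.724, θ₃=0.064, ω₃=1.218
apply F[10]=+10.000 → step 11: x=0.223, v=2.015, θ₁=-0.374, ω₁=-3.266, θ₂=-0.427, ω₂=-1.626, θ₃=0.088, ω₃=1.129
apply F[11]=+10.000 → step 12: x=0.265, v=2.163, θ₁=-0.443, ω₁=-3.588, θ₂=-0.458, ω₂=-1.479, θ₃=0.109, ω₃=0.984
apply F[12]=+10.000 → step 13: x=0.310, v=2.292, θ₁=-0.518, ω₁=-3.893, θ₂=-0.485, ω₂=-1.301, θ₃=0.127, ω₃=0.789
apply F[13]=+10.000 → step 14: x=0.357, v=2.398, θ₁=-0.599, ω₁=-4.178, θ₂=-0.510, ω₂=-1.107, θ₃=0.140, ω₃=0.549
apply F[14]=+10.000 → step 15: x=0.406, v=2.477, θ₁=-0.685, ω₁=-4.441, θ₂=-0.530, ω₂=-0.914, θ₃=0.148, ω₃=0.271
apply F[15]=+10.000 → step 16: x=0.456, v=2.529, θ₁=-0.776, ω₁=-4.681, θ₂=-0.546, ω₂=-0.732, θ₃=0.151, ω₃=-0.040
apply F[16]=+10.000 → step 17: x=0.506, v=2.553, θ₁=-0.872, ω₁=-4.901, θ₂=-0.559, ω₂=-0.573, θ₃=0.147, ω₃=-0.379
apply F[17]=+10.000 → step 18: x=0.558, v=2.549, θ₁=-0.972, ω₁=-5.104, θ₂=-0.569, ω₂=-0.443, θ₃=0.135, ω₃=-0.740
apply F[18]=+10.000 → step 19: x=0.608, v=2.518, θ₁=-1.076, ω₁=-5.294, θ₂=-0.577, ω₂=-0.344, θ₃=0.117, ω₃=-1.121
apply F[19]=+10.000 → step 20: x=0.658, v=2.460, θ₁=-1.184, ω₁=-5.477, θ₂=-0.583, ω₂=-0.280, θ₃=0.090, ω₃=-1.517
apply F[20]=+10.000 → step 21: x=0.707, v=2.377, θ₁=-1.295, ω₁=-5.657, θ₂=-0.589, ω₂=-0.249, θ₃=0.056, ω₃=-1.927
apply F[21]=+10.000 → step 22: x=0.753, v=2.269, θ₁=-1.410, ω₁=-5.839, θ₂=-0.594, ω₂=-0.253, θ₃=0.013, ω₃=-2.350
apply F[22]=+10.000 → step 23: x=0.797, v=2.136, θ₁=-1.529, ω₁=-6.027, θ₂=-0.599, ω₂=-0.296, θ₃=-0.038, ω₃=-2.785
apply F[23]=+10.000 → step 24: x=0.838, v=1.978, θ₁=-1.651, ω₁=-6.224, θ₂=-0.606, ω₂=-0.383, θ₃=-0.098, ω₃=-3.229
apply F[24]=+10.000 → step 25: x=0.876, v=1.798, θ₁=-1.778, ω₁=-6.431, θ₂=-0.615, ω₂=-0.529, θ₃=-0.167, ω₃=-3.676
apply F[25]=-10.000 → step 26: x=0.908, v=1.403, θ₁=-1.909, ω₁=-6.759, θ₂=-0.625, ω₂=-0.540, θ₃=-0.244, ω₃=-4.025
apply F[26]=-10.000 → step 27: x=0.932, v=0.969, θ₁=-2.048, ω₁=-7.147, θ₂=-0.637, ω₂=-0.677, θ₃=-0.328, ω₃=-4.371
apply F[27]=-10.000 → step 28: x=0.947, v=0.492, θ₁=-2.196, ω₁=-7.610, θ₂=-0.654, ω₂=-1.022, θ₃=-0.419, ω₃=-4.678
apply F[28]=-10.000 → step 29: x=0.951, v=-0.030, θ₁=-2.353, ω₁=-8.175, θ₂=-0.680, ω₂=-1.682, θ₃=-0.515, ω₃=-4.910
apply F[29]=-10.000 → step 30: x=0.945, v=-0.595, θ₁=-2.524, ω₁=-8.865, θ₂=-0.724, ω₂=-2.766, θ₃=-0.615, ω₃=-5.051
Max |angle| over trajectory = 2.524 rad = 144.6°.

Answer: 144.6°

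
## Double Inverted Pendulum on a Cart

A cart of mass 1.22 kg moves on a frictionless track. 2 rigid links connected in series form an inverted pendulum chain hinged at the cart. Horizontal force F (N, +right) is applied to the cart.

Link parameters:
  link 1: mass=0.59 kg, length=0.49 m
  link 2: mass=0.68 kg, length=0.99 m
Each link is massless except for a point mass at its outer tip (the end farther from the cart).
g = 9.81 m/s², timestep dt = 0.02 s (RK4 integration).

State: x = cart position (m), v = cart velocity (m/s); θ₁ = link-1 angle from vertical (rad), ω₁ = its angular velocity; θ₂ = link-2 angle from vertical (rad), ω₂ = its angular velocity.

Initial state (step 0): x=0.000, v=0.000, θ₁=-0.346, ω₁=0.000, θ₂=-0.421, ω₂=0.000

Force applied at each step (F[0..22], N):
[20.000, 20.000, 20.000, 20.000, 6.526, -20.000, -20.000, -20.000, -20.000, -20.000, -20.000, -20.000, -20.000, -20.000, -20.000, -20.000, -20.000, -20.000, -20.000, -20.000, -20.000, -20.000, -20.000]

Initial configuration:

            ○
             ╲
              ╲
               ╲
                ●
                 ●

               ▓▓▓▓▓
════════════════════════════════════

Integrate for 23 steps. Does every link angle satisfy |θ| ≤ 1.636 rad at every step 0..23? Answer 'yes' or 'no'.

apply F[0]=+20.000 → step 1: x=0.004, v=0.350, θ₁=-0.354, ω₁=-0.798, θ₂=-0.421, ω₂=-0.010
apply F[1]=+20.000 → step 2: x=0.014, v=0.695, θ₁=-0.378, ω₁=-1.592, θ₂=-0.421, ω₂=-0.016
apply F[2]=+20.000 → step 3: x=0.031, v=1.028, θ₁=-0.418, ω₁=-2.372, θ₂=-0.422, ω₂=-0.017
apply F[3]=+20.000 → step 4: x=0.055, v=1.341, θ₁=-0.473, ω₁=-3.120, θ₂=-0.422, ω₂=-0.019
apply F[4]=+6.526 → step 5: x=0.083, v=1.453, θ₁=-0.539, ω₁=-3.514, θ₂=-0.422, ω₂=-0.017
apply F[5]=-20.000 → step 6: x=0.110, v=1.221, θ₁=-0.608, ω₁=-3.393, θ₂=-0.422, ω₂=0.038
apply F[6]=-20.000 → step 7: x=0.132, v=0.999, θ₁=-0.675, ω₁=-3.354, θ₂=-0.421, ω₂=0.119
apply F[7]=-20.000 → step 8: x=0.150, v=0.782, θ₁=-0.742, ω₁=-3.383, θ₂=-0.417, ω₂=0.220
apply F[8]=-20.000 → step 9: x=0.163, v=0.566, θ₁=-0.811, ω₁=-3.468, θ₂=-0.412, ω₂=0.338
apply F[9]=-20.000 → step 10: x=0.172, v=0.347, θ₁=-0.881, ω₁=-3.598, θ₂=-0.404, ω₂=0.468
apply F[10]=-20.000 → step 11: x=0.177, v=0.124, θ₁=-0.955, ω₁=-3.763, θ₂=-0.393, ω₂=0.603
apply F[11]=-20.000 → step 12: x=0.177, v=-0.108, θ₁=-1.032, ω₁=-3.956, θ₂=-0.380, ω₂=0.740
apply F[12]=-20.000 → step 13: x=0.173, v=-0.350, θ₁=-1.113, ω₁=-4.172, θ₂=-0.363, ω₂=0.872
apply F[13]=-20.000 → step 14: x=0.163, v=-0.604, θ₁=-1.199, ω₁=-4.408, θ₂=-0.345, ω₂=0.993
apply F[14]=-20.000 → step 15: x=0.148, v=-0.870, θ₁=-1.290, ω₁=-4.665, θ₂=-0.324, ω₂=1.100
apply F[15]=-20.000 → step 16: x=0.128, v=-1.151, θ₁=-1.386, ω₁=-4.946, θ₂=-0.301, ω₂=1.186
apply F[16]=-20.000 → step 17: x=0.102, v=-1.448, θ₁=-1.488, ω₁=-5.259, θ₂=-0.277, ω₂=1.245
apply F[17]=-20.000 → step 18: x=0.070, v=-1.763, θ₁=-1.597, ω₁=-5.617, θ₂=-0.251, ω₂=1.272
apply F[18]=-20.000 → step 19: x=0.032, v=-2.098, θ₁=-1.713, ω₁=-6.036, θ₂=-0.226, ω₂=1.255
apply F[19]=-20.000 → step 20: x=-0.014, v=-2.461, θ₁=-1.839, ω₁=-6.546, θ₂=-0.202, ω₂=1.182
apply F[20]=-20.000 → step 21: x=-0.067, v=-2.857, θ₁=-1.976, ω₁=-7.190, θ₂=-0.179, ω₂=1.031
apply F[21]=-20.000 → step 22: x=-0.129, v=-3.302, θ₁=-2.128, ω₁=-8.035, θ₂=-0.161, ω₂=0.768
apply F[22]=-20.000 → step 23: x=-0.200, v=-3.817, θ₁=-2.299, ω₁=-9.200, θ₂=-0.150, ω₂=0.337
Max |angle| over trajectory = 2.299 rad; bound = 1.636 → exceeded.

Answer: no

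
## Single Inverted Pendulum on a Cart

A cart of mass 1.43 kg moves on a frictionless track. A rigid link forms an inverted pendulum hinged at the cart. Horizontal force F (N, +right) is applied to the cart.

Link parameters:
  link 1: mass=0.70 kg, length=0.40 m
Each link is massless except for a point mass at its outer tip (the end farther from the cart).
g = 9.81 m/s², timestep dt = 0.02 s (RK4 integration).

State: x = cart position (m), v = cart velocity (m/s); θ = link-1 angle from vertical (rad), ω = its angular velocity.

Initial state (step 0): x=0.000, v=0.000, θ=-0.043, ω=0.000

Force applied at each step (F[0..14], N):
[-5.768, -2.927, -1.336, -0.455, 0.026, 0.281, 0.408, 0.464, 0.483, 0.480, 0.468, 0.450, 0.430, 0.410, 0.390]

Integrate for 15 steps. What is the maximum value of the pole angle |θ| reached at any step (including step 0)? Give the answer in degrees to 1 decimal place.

Answer: 2.5°

Derivation:
apply F[0]=-5.768 → step 1: x=-0.001, v=-0.077, θ=-0.041, ω=0.170
apply F[1]=-2.927 → step 2: x=-0.003, v=-0.114, θ=-0.037, ω=0.244
apply F[2]=-1.336 → step 3: x=-0.005, v=-0.129, θ=-0.032, ω=0.265
apply F[3]=-0.455 → step 4: x=-0.008, v=-0.133, θ=-0.027, ω=0.260
apply F[4]=+0.026 → step 5: x=-0.010, v=-0.130, θ=-0.022, ω=0.241
apply F[5]=+0.281 → step 6: x=-0.013, v=-0.124, θ=-0.017, ω=0.217
apply F[6]=+0.408 → step 7: x=-0.015, v=-0.117, θ=-0.013, ω=0.192
apply F[7]=+0.464 → step 8: x=-0.018, v=-0.109, θ=-0.010, ω=0.167
apply F[8]=+0.483 → step 9: x=-0.020, v=-0.102, θ=-0.006, ω=0.144
apply F[9]=+0.480 → step 10: x=-0.022, v=-0.095, θ=-0.004, ω=0.124
apply F[10]=+0.468 → step 11: x=-0.023, v=-0.088, θ=-0.002, ω=0.106
apply F[11]=+0.450 → step 12: x=-0.025, v=-0.081, θ=0.000, ω=0.089
apply F[12]=+0.430 → step 13: x=-0.027, v=-0.076, θ=0.002, ω=0.075
apply F[13]=+0.410 → step 14: x=-0.028, v=-0.070, θ=0.003, ω=0.063
apply F[14]=+0.390 → step 15: x=-0.030, v=-0.065, θ=0.005, ω=0.052
Max |angle| over trajectory = 0.043 rad = 2.5°.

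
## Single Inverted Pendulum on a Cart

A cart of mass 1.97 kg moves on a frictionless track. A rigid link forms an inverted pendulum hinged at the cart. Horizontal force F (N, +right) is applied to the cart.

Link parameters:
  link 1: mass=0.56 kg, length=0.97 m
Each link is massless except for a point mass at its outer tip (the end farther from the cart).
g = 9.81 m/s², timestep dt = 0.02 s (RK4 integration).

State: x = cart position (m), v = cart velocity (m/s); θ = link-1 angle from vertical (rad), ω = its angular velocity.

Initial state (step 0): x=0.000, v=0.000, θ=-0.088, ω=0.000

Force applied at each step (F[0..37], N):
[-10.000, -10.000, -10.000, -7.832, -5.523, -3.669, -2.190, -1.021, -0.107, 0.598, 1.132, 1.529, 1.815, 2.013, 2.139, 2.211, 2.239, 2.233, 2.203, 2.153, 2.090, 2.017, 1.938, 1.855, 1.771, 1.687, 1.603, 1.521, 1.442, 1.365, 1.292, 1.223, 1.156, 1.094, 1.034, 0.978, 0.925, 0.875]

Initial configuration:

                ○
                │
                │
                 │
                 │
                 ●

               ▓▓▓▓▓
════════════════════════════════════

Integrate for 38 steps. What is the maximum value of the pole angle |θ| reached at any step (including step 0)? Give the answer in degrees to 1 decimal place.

Answer: 5.0°

Derivation:
apply F[0]=-10.000 → step 1: x=-0.001, v=-0.096, θ=-0.087, ω=0.081
apply F[1]=-10.000 → step 2: x=-0.004, v=-0.193, θ=-0.085, ω=0.163
apply F[2]=-10.000 → step 3: x=-0.009, v=-0.290, θ=-0.081, ω=0.246
apply F[3]=-7.832 → step 4: x=-0.015, v=-0.365, θ=-0.075, ω=0.307
apply F[4]=-5.523 → step 5: x=-0.023, v=-0.417, θ=-0.069, ω=0.346
apply F[5]=-3.669 → step 6: x=-0.032, v=-0.451, θ=-0.061, ω=0.368
apply F[6]=-2.190 → step 7: x=-0.041, v=-0.470, θ=-0.054, ω=0.376
apply F[7]=-1.021 → step 8: x=-0.050, v=-0.477, θ=-0.047, ω=0.373
apply F[8]=-0.107 → step 9: x=-0.060, v=-0.476, θ=-0.039, ω=0.363
apply F[9]=+0.598 → step 10: x=-0.069, v=-0.468, θ=-0.032, ω=0.348
apply F[10]=+1.132 → step 11: x=-0.079, v=-0.455, θ=-0.025, ω=0.328
apply F[11]=+1.529 → step 12: x=-0.088, v=-0.438, θ=-0.019, ω=0.307
apply F[12]=+1.815 → step 13: x=-0.096, v=-0.419, θ=-0.013, ω=0.284
apply F[13]=+2.013 → step 14: x=-0.104, v=-0.398, θ=-0.008, ω=0.260
apply F[14]=+2.139 → step 15: x=-0.112, v=-0.376, θ=-0.003, ω=0.236
apply F[15]=+2.211 → step 16: x=-0.119, v=-0.353, θ=0.002, ω=0.213
apply F[16]=+2.239 → step 17: x=-0.126, v=-0.331, θ=0.006, ω=0.190
apply F[17]=+2.233 → step 18: x=-0.132, v=-0.308, θ=0.009, ω=0.169
apply F[18]=+2.203 → step 19: x=-0.138, v=-0.287, θ=0.013, ω=0.149
apply F[19]=+2.153 → step 20: x=-0.144, v=-0.266, θ=0.015, ω=0.130
apply F[20]=+2.090 → step 21: x=-0.149, v=-0.245, θ=0.018, ω=0.112
apply F[21]=+2.017 → step 22: x=-0.154, v=-0.226, θ=0.020, ω=0.096
apply F[22]=+1.938 → step 23: x=-0.158, v=-0.207, θ=0.022, ω=0.081
apply F[23]=+1.855 → step 24: x=-0.162, v=-0.190, θ=0.023, ω=0.068
apply F[24]=+1.771 → step 25: x=-0.166, v=-0.173, θ=0.024, ω=0.055
apply F[25]=+1.687 → step 26: x=-0.169, v=-0.157, θ=0.025, ω=0.044
apply F[26]=+1.603 → step 27: x=-0.172, v=-0.143, θ=0.026, ω=0.034
apply F[27]=+1.521 → step 28: x=-0.175, v=-0.129, θ=0.027, ω=0.025
apply F[28]=+1.442 → step 29: x=-0.177, v=-0.116, θ=0.027, ω=0.017
apply F[29]=+1.365 → step 30: x=-0.179, v=-0.103, θ=0.027, ω=0.010
apply F[30]=+1.292 → step 31: x=-0.181, v=-0.092, θ=0.028, ω=0.004
apply F[31]=+1.223 → step 32: x=-0.183, v=-0.081, θ=0.028, ω=-0.002
apply F[32]=+1.156 → step 33: x=-0.185, v=-0.071, θ=0.028, ω=-0.007
apply F[33]=+1.094 → step 34: x=-0.186, v=-0.061, θ=0.027, ω=-0.011
apply F[34]=+1.034 → step 35: x=-0.187, v=-0.052, θ=0.027, ω=-0.015
apply F[35]=+0.978 → step 36: x=-0.188, v=-0.044, θ=0.027, ω=-0.018
apply F[36]=+0.925 → step 37: x=-0.189, v=-0.036, θ=0.026, ω=-0.021
apply F[37]=+0.875 → step 38: x=-0.189, v=-0.028, θ=0.026, ω=-0.023
Max |angle| over trajectory = 0.088 rad = 5.0°.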